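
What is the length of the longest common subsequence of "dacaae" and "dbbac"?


LCS of "dacaae" and "dbbac"
DP table:
           d    b    b    a    c
      0    0    0    0    0    0
  d   0    1    1    1    1    1
  a   0    1    1    1    2    2
  c   0    1    1    1    2    3
  a   0    1    1    1    2    3
  a   0    1    1    1    2    3
  e   0    1    1    1    2    3
LCS length = dp[6][5] = 3

3


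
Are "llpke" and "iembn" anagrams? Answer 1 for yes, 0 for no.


Strings: "llpke", "iembn"
Sorted first:  ekllp
Sorted second: beimn
Differ at position 0: 'e' vs 'b' => not anagrams

0


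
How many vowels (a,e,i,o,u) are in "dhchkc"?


Input: dhchkc
Checking each character:
  'd' at position 0: consonant
  'h' at position 1: consonant
  'c' at position 2: consonant
  'h' at position 3: consonant
  'k' at position 4: consonant
  'c' at position 5: consonant
Total vowels: 0

0


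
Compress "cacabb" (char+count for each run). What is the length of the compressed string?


Input: cacabb
Runs:
  'c' x 1 => "c1"
  'a' x 1 => "a1"
  'c' x 1 => "c1"
  'a' x 1 => "a1"
  'b' x 2 => "b2"
Compressed: "c1a1c1a1b2"
Compressed length: 10

10


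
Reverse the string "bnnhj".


Input: bnnhj
Reading characters right to left:
  Position 4: 'j'
  Position 3: 'h'
  Position 2: 'n'
  Position 1: 'n'
  Position 0: 'b'
Reversed: jhnnb

jhnnb


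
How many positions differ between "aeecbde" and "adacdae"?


Comparing "aeecbde" and "adacdae" position by position:
  Position 0: 'a' vs 'a' => same
  Position 1: 'e' vs 'd' => DIFFER
  Position 2: 'e' vs 'a' => DIFFER
  Position 3: 'c' vs 'c' => same
  Position 4: 'b' vs 'd' => DIFFER
  Position 5: 'd' vs 'a' => DIFFER
  Position 6: 'e' vs 'e' => same
Positions that differ: 4

4


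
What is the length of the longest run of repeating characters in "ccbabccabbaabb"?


Input: "ccbabccabbaabb"
Scanning for longest run:
  Position 1 ('c'): continues run of 'c', length=2
  Position 2 ('b'): new char, reset run to 1
  Position 3 ('a'): new char, reset run to 1
  Position 4 ('b'): new char, reset run to 1
  Position 5 ('c'): new char, reset run to 1
  Position 6 ('c'): continues run of 'c', length=2
  Position 7 ('a'): new char, reset run to 1
  Position 8 ('b'): new char, reset run to 1
  Position 9 ('b'): continues run of 'b', length=2
  Position 10 ('a'): new char, reset run to 1
  Position 11 ('a'): continues run of 'a', length=2
  Position 12 ('b'): new char, reset run to 1
  Position 13 ('b'): continues run of 'b', length=2
Longest run: 'c' with length 2

2


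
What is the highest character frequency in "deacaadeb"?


Input: deacaadeb
Character counts:
  'a': 3
  'b': 1
  'c': 1
  'd': 2
  'e': 2
Maximum frequency: 3

3


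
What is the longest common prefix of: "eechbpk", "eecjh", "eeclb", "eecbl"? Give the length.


Words: eechbpk, eecjh, eeclb, eecbl
  Position 0: all 'e' => match
  Position 1: all 'e' => match
  Position 2: all 'c' => match
  Position 3: ('h', 'j', 'l', 'b') => mismatch, stop
LCP = "eec" (length 3)

3


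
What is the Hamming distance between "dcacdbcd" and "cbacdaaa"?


Comparing "dcacdbcd" and "cbacdaaa" position by position:
  Position 0: 'd' vs 'c' => differ
  Position 1: 'c' vs 'b' => differ
  Position 2: 'a' vs 'a' => same
  Position 3: 'c' vs 'c' => same
  Position 4: 'd' vs 'd' => same
  Position 5: 'b' vs 'a' => differ
  Position 6: 'c' vs 'a' => differ
  Position 7: 'd' vs 'a' => differ
Total differences (Hamming distance): 5

5


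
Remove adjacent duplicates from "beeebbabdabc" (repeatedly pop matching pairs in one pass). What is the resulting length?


Input: beeebbabdabc
Stack-based adjacent duplicate removal:
  Read 'b': push. Stack: b
  Read 'e': push. Stack: be
  Read 'e': matches stack top 'e' => pop. Stack: b
  Read 'e': push. Stack: be
  Read 'b': push. Stack: beb
  Read 'b': matches stack top 'b' => pop. Stack: be
  Read 'a': push. Stack: bea
  Read 'b': push. Stack: beab
  Read 'd': push. Stack: beabd
  Read 'a': push. Stack: beabda
  Read 'b': push. Stack: beabdab
  Read 'c': push. Stack: beabdabc
Final stack: "beabdabc" (length 8)

8


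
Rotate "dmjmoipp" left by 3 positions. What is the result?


Input: "dmjmoipp", rotate left by 3
First 3 characters: "dmj"
Remaining characters: "moipp"
Concatenate remaining + first: "moipp" + "dmj" = "moippdmj"

moippdmj


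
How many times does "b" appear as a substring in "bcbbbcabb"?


Searching for "b" in "bcbbbcabb"
Scanning each position:
  Position 0: "b" => MATCH
  Position 1: "c" => no
  Position 2: "b" => MATCH
  Position 3: "b" => MATCH
  Position 4: "b" => MATCH
  Position 5: "c" => no
  Position 6: "a" => no
  Position 7: "b" => MATCH
  Position 8: "b" => MATCH
Total occurrences: 6

6


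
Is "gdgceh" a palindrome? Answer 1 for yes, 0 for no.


Input: gdgceh
Reversed: hecgdg
  Compare pos 0 ('g') with pos 5 ('h'): MISMATCH
  Compare pos 1 ('d') with pos 4 ('e'): MISMATCH
  Compare pos 2 ('g') with pos 3 ('c'): MISMATCH
Result: not a palindrome

0


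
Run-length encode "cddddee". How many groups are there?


Input: cddddee
Scanning for consecutive runs:
  Group 1: 'c' x 1 (positions 0-0)
  Group 2: 'd' x 4 (positions 1-4)
  Group 3: 'e' x 2 (positions 5-6)
Total groups: 3

3


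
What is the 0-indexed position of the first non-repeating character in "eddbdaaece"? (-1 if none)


Input: eddbdaaece
Character frequencies:
  'a': 2
  'b': 1
  'c': 1
  'd': 3
  'e': 3
Scanning left to right for freq == 1:
  Position 0 ('e'): freq=3, skip
  Position 1 ('d'): freq=3, skip
  Position 2 ('d'): freq=3, skip
  Position 3 ('b'): unique! => answer = 3

3


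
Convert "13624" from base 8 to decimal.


Input: "13624" in base 8
Positional expansion:
  Digit '1' (value 1) x 8^4 = 4096
  Digit '3' (value 3) x 8^3 = 1536
  Digit '6' (value 6) x 8^2 = 384
  Digit '2' (value 2) x 8^1 = 16
  Digit '4' (value 4) x 8^0 = 4
Sum = 6036

6036


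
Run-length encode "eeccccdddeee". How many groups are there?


Input: eeccccdddeee
Scanning for consecutive runs:
  Group 1: 'e' x 2 (positions 0-1)
  Group 2: 'c' x 4 (positions 2-5)
  Group 3: 'd' x 3 (positions 6-8)
  Group 4: 'e' x 3 (positions 9-11)
Total groups: 4

4


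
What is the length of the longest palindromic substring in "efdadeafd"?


Input: "efdadeafd"
Checking substrings for palindromes:
  [2:5] "dad" (len 3) => palindrome
Longest palindromic substring: "dad" with length 3

3


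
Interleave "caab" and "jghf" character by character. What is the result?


Interleaving "caab" and "jghf":
  Position 0: 'c' from first, 'j' from second => "cj"
  Position 1: 'a' from first, 'g' from second => "ag"
  Position 2: 'a' from first, 'h' from second => "ah"
  Position 3: 'b' from first, 'f' from second => "bf"
Result: cjagahbf

cjagahbf


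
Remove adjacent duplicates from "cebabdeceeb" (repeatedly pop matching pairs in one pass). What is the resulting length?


Input: cebabdeceeb
Stack-based adjacent duplicate removal:
  Read 'c': push. Stack: c
  Read 'e': push. Stack: ce
  Read 'b': push. Stack: ceb
  Read 'a': push. Stack: ceba
  Read 'b': push. Stack: cebab
  Read 'd': push. Stack: cebabd
  Read 'e': push. Stack: cebabde
  Read 'c': push. Stack: cebabdec
  Read 'e': push. Stack: cebabdece
  Read 'e': matches stack top 'e' => pop. Stack: cebabdec
  Read 'b': push. Stack: cebabdecb
Final stack: "cebabdecb" (length 9)

9


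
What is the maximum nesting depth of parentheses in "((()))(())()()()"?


Input: "((()))(())()()()"
Tracking depth:
  Position 0 '(': depth becomes 1
  Position 1 '(': depth becomes 2
  Position 2 '(': depth becomes 3
  Position 3 ')': depth becomes 2
  Position 4 ')': depth becomes 1
  Position 5 ')': depth becomes 0
  Position 6 '(': depth becomes 1
  Position 7 '(': depth becomes 2
  Position 8 ')': depth becomes 1
  Position 9 ')': depth becomes 0
  Position 10 '(': depth becomes 1
  Position 11 ')': depth becomes 0
  Position 12 '(': depth becomes 1
  Position 13 ')': depth becomes 0
  Position 14 '(': depth becomes 1
  Position 15 ')': depth becomes 0
Maximum depth reached: 3

3


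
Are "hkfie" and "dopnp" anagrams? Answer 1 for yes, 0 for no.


Strings: "hkfie", "dopnp"
Sorted first:  efhik
Sorted second: dnopp
Differ at position 0: 'e' vs 'd' => not anagrams

0


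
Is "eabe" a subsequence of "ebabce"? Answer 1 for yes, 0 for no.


Check if "eabe" is a subsequence of "ebabce"
Greedy scan:
  Position 0 ('e'): matches sub[0] = 'e'
  Position 1 ('b'): no match needed
  Position 2 ('a'): matches sub[1] = 'a'
  Position 3 ('b'): matches sub[2] = 'b'
  Position 4 ('c'): no match needed
  Position 5 ('e'): matches sub[3] = 'e'
All 4 characters matched => is a subsequence

1


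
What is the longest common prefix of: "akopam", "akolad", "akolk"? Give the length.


Words: akopam, akolad, akolk
  Position 0: all 'a' => match
  Position 1: all 'k' => match
  Position 2: all 'o' => match
  Position 3: ('p', 'l', 'l') => mismatch, stop
LCP = "ako" (length 3)

3


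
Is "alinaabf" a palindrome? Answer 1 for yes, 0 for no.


Input: alinaabf
Reversed: fbaanila
  Compare pos 0 ('a') with pos 7 ('f'): MISMATCH
  Compare pos 1 ('l') with pos 6 ('b'): MISMATCH
  Compare pos 2 ('i') with pos 5 ('a'): MISMATCH
  Compare pos 3 ('n') with pos 4 ('a'): MISMATCH
Result: not a palindrome

0


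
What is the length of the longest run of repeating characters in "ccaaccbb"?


Input: "ccaaccbb"
Scanning for longest run:
  Position 1 ('c'): continues run of 'c', length=2
  Position 2 ('a'): new char, reset run to 1
  Position 3 ('a'): continues run of 'a', length=2
  Position 4 ('c'): new char, reset run to 1
  Position 5 ('c'): continues run of 'c', length=2
  Position 6 ('b'): new char, reset run to 1
  Position 7 ('b'): continues run of 'b', length=2
Longest run: 'c' with length 2

2


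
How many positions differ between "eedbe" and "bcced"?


Comparing "eedbe" and "bcced" position by position:
  Position 0: 'e' vs 'b' => DIFFER
  Position 1: 'e' vs 'c' => DIFFER
  Position 2: 'd' vs 'c' => DIFFER
  Position 3: 'b' vs 'e' => DIFFER
  Position 4: 'e' vs 'd' => DIFFER
Positions that differ: 5

5


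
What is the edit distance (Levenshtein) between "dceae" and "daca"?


Computing edit distance: "dceae" -> "daca"
DP table:
           d    a    c    a
      0    1    2    3    4
  d   1    0    1    2    3
  c   2    1    1    1    2
  e   3    2    2    2    2
  a   4    3    2    3    2
  e   5    4    3    3    3
Edit distance = dp[5][4] = 3

3


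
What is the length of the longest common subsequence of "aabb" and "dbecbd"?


LCS of "aabb" and "dbecbd"
DP table:
           d    b    e    c    b    d
      0    0    0    0    0    0    0
  a   0    0    0    0    0    0    0
  a   0    0    0    0    0    0    0
  b   0    0    1    1    1    1    1
  b   0    0    1    1    1    2    2
LCS length = dp[4][6] = 2

2


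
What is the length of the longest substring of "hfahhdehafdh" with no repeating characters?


Input: "hfahhdehafdh"
Sliding window (track last position of each char):
  Position 0 ('h'): window [0,0] length 1 -- new best
  Position 1 ('f'): window [0,1] length 2 -- new best
  Position 2 ('a'): window [0,2] length 3 -- new best
  Position 3 ('h'): repeat (last at 0), move window start to 1
  Position 3 ('h'): window [1,3] length 3
  Position 4 ('h'): repeat (last at 3), move window start to 4
  Position 4 ('h'): window [4,4] length 1
  Position 5 ('d'): window [4,5] length 2
  Position 6 ('e'): window [4,6] length 3
  Position 7 ('h'): repeat (last at 4), move window start to 5
  Position 7 ('h'): window [5,7] length 3
  Position 8 ('a'): window [5,8] length 4 -- new best
  Position 9 ('f'): window [5,9] length 5 -- new best
  Position 10 ('d'): repeat (last at 5), move window start to 6
  Position 10 ('d'): window [6,10] length 5
  Position 11 ('h'): repeat (last at 7), move window start to 8
  Position 11 ('h'): window [8,11] length 4
Longest substring with no repeats: "dehaf" with length 5

5


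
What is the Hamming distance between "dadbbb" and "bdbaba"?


Comparing "dadbbb" and "bdbaba" position by position:
  Position 0: 'd' vs 'b' => differ
  Position 1: 'a' vs 'd' => differ
  Position 2: 'd' vs 'b' => differ
  Position 3: 'b' vs 'a' => differ
  Position 4: 'b' vs 'b' => same
  Position 5: 'b' vs 'a' => differ
Total differences (Hamming distance): 5

5


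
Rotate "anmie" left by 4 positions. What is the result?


Input: "anmie", rotate left by 4
First 4 characters: "anmi"
Remaining characters: "e"
Concatenate remaining + first: "e" + "anmi" = "eanmi"

eanmi


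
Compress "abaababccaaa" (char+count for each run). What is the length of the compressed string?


Input: abaababccaaa
Runs:
  'a' x 1 => "a1"
  'b' x 1 => "b1"
  'a' x 2 => "a2"
  'b' x 1 => "b1"
  'a' x 1 => "a1"
  'b' x 1 => "b1"
  'c' x 2 => "c2"
  'a' x 3 => "a3"
Compressed: "a1b1a2b1a1b1c2a3"
Compressed length: 16

16


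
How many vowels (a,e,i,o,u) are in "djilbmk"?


Input: djilbmk
Checking each character:
  'd' at position 0: consonant
  'j' at position 1: consonant
  'i' at position 2: vowel (running total: 1)
  'l' at position 3: consonant
  'b' at position 4: consonant
  'm' at position 5: consonant
  'k' at position 6: consonant
Total vowels: 1

1


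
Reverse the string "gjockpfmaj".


Input: gjockpfmaj
Reading characters right to left:
  Position 9: 'j'
  Position 8: 'a'
  Position 7: 'm'
  Position 6: 'f'
  Position 5: 'p'
  Position 4: 'k'
  Position 3: 'c'
  Position 2: 'o'
  Position 1: 'j'
  Position 0: 'g'
Reversed: jamfpkcojg

jamfpkcojg


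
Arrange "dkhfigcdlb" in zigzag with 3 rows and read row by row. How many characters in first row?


Zigzag "dkhfigcdlb" into 3 rows:
Placing characters:
  'd' => row 0
  'k' => row 1
  'h' => row 2
  'f' => row 1
  'i' => row 0
  'g' => row 1
  'c' => row 2
  'd' => row 1
  'l' => row 0
  'b' => row 1
Rows:
  Row 0: "dil"
  Row 1: "kfgdb"
  Row 2: "hc"
First row length: 3

3


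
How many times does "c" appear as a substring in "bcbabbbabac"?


Searching for "c" in "bcbabbbabac"
Scanning each position:
  Position 0: "b" => no
  Position 1: "c" => MATCH
  Position 2: "b" => no
  Position 3: "a" => no
  Position 4: "b" => no
  Position 5: "b" => no
  Position 6: "b" => no
  Position 7: "a" => no
  Position 8: "b" => no
  Position 9: "a" => no
  Position 10: "c" => MATCH
Total occurrences: 2

2


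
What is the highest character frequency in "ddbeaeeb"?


Input: ddbeaeeb
Character counts:
  'a': 1
  'b': 2
  'd': 2
  'e': 3
Maximum frequency: 3

3


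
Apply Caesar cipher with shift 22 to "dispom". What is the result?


Caesar cipher: shift "dispom" by 22
  'd' (pos 3) + 22 = pos 25 = 'z'
  'i' (pos 8) + 22 = pos 4 = 'e'
  's' (pos 18) + 22 = pos 14 = 'o'
  'p' (pos 15) + 22 = pos 11 = 'l'
  'o' (pos 14) + 22 = pos 10 = 'k'
  'm' (pos 12) + 22 = pos 8 = 'i'
Result: zeolki

zeolki


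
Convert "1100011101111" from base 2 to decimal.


Input: "1100011101111" in base 2
Positional expansion:
  Digit '1' (value 1) x 2^12 = 4096
  Digit '1' (value 1) x 2^11 = 2048
  Digit '0' (value 0) x 2^10 = 0
  Digit '0' (value 0) x 2^9 = 0
  Digit '0' (value 0) x 2^8 = 0
  Digit '1' (value 1) x 2^7 = 128
  Digit '1' (value 1) x 2^6 = 64
  Digit '1' (value 1) x 2^5 = 32
  Digit '0' (value 0) x 2^4 = 0
  Digit '1' (value 1) x 2^3 = 8
  Digit '1' (value 1) x 2^2 = 4
  Digit '1' (value 1) x 2^1 = 2
  Digit '1' (value 1) x 2^0 = 1
Sum = 6383

6383


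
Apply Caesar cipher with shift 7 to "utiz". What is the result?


Caesar cipher: shift "utiz" by 7
  'u' (pos 20) + 7 = pos 1 = 'b'
  't' (pos 19) + 7 = pos 0 = 'a'
  'i' (pos 8) + 7 = pos 15 = 'p'
  'z' (pos 25) + 7 = pos 6 = 'g'
Result: bapg

bapg


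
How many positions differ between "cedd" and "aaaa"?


Comparing "cedd" and "aaaa" position by position:
  Position 0: 'c' vs 'a' => DIFFER
  Position 1: 'e' vs 'a' => DIFFER
  Position 2: 'd' vs 'a' => DIFFER
  Position 3: 'd' vs 'a' => DIFFER
Positions that differ: 4

4


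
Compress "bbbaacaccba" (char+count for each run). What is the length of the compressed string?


Input: bbbaacaccba
Runs:
  'b' x 3 => "b3"
  'a' x 2 => "a2"
  'c' x 1 => "c1"
  'a' x 1 => "a1"
  'c' x 2 => "c2"
  'b' x 1 => "b1"
  'a' x 1 => "a1"
Compressed: "b3a2c1a1c2b1a1"
Compressed length: 14

14


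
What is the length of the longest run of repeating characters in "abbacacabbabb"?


Input: "abbacacabbabb"
Scanning for longest run:
  Position 1 ('b'): new char, reset run to 1
  Position 2 ('b'): continues run of 'b', length=2
  Position 3 ('a'): new char, reset run to 1
  Position 4 ('c'): new char, reset run to 1
  Position 5 ('a'): new char, reset run to 1
  Position 6 ('c'): new char, reset run to 1
  Position 7 ('a'): new char, reset run to 1
  Position 8 ('b'): new char, reset run to 1
  Position 9 ('b'): continues run of 'b', length=2
  Position 10 ('a'): new char, reset run to 1
  Position 11 ('b'): new char, reset run to 1
  Position 12 ('b'): continues run of 'b', length=2
Longest run: 'b' with length 2

2


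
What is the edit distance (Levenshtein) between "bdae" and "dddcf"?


Computing edit distance: "bdae" -> "dddcf"
DP table:
           d    d    d    c    f
      0    1    2    3    4    5
  b   1    1    2    3    4    5
  d   2    1    1    2    3    4
  a   3    2    2    2    3    4
  e   4    3    3    3    3    4
Edit distance = dp[4][5] = 4

4


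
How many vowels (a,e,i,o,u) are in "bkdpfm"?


Input: bkdpfm
Checking each character:
  'b' at position 0: consonant
  'k' at position 1: consonant
  'd' at position 2: consonant
  'p' at position 3: consonant
  'f' at position 4: consonant
  'm' at position 5: consonant
Total vowels: 0

0


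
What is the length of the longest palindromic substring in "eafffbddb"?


Input: "eafffbddb"
Checking substrings for palindromes:
  [5:9] "bddb" (len 4) => palindrome
  [2:5] "fff" (len 3) => palindrome
  [2:4] "ff" (len 2) => palindrome
  [3:5] "ff" (len 2) => palindrome
  [6:8] "dd" (len 2) => palindrome
Longest palindromic substring: "bddb" with length 4

4


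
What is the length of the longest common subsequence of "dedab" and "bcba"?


LCS of "dedab" and "bcba"
DP table:
           b    c    b    a
      0    0    0    0    0
  d   0    0    0    0    0
  e   0    0    0    0    0
  d   0    0    0    0    0
  a   0    0    0    0    1
  b   0    1    1    1    1
LCS length = dp[5][4] = 1

1


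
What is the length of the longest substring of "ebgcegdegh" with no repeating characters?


Input: "ebgcegdegh"
Sliding window (track last position of each char):
  Position 0 ('e'): window [0,0] length 1 -- new best
  Position 1 ('b'): window [0,1] length 2 -- new best
  Position 2 ('g'): window [0,2] length 3 -- new best
  Position 3 ('c'): window [0,3] length 4 -- new best
  Position 4 ('e'): repeat (last at 0), move window start to 1
  Position 4 ('e'): window [1,4] length 4
  Position 5 ('g'): repeat (last at 2), move window start to 3
  Position 5 ('g'): window [3,5] length 3
  Position 6 ('d'): window [3,6] length 4
  Position 7 ('e'): repeat (last at 4), move window start to 5
  Position 7 ('e'): window [5,7] length 3
  Position 8 ('g'): repeat (last at 5), move window start to 6
  Position 8 ('g'): window [6,8] length 3
  Position 9 ('h'): window [6,9] length 4
Longest substring with no repeats: "ebgc" with length 4

4


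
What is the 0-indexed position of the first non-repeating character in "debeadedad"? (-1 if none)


Input: debeadedad
Character frequencies:
  'a': 2
  'b': 1
  'd': 4
  'e': 3
Scanning left to right for freq == 1:
  Position 0 ('d'): freq=4, skip
  Position 1 ('e'): freq=3, skip
  Position 2 ('b'): unique! => answer = 2

2


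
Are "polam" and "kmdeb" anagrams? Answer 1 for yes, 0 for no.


Strings: "polam", "kmdeb"
Sorted first:  almop
Sorted second: bdekm
Differ at position 0: 'a' vs 'b' => not anagrams

0


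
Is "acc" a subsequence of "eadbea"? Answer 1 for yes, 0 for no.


Check if "acc" is a subsequence of "eadbea"
Greedy scan:
  Position 0 ('e'): no match needed
  Position 1 ('a'): matches sub[0] = 'a'
  Position 2 ('d'): no match needed
  Position 3 ('b'): no match needed
  Position 4 ('e'): no match needed
  Position 5 ('a'): no match needed
Only matched 1/3 characters => not a subsequence

0


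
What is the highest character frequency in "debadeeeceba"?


Input: debadeeeceba
Character counts:
  'a': 2
  'b': 2
  'c': 1
  'd': 2
  'e': 5
Maximum frequency: 5

5


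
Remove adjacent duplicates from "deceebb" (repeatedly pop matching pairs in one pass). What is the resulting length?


Input: deceebb
Stack-based adjacent duplicate removal:
  Read 'd': push. Stack: d
  Read 'e': push. Stack: de
  Read 'c': push. Stack: dec
  Read 'e': push. Stack: dece
  Read 'e': matches stack top 'e' => pop. Stack: dec
  Read 'b': push. Stack: decb
  Read 'b': matches stack top 'b' => pop. Stack: dec
Final stack: "dec" (length 3)

3


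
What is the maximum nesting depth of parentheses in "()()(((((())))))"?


Input: "()()(((((())))))"
Tracking depth:
  Position 0 '(': depth becomes 1
  Position 1 ')': depth becomes 0
  Position 2 '(': depth becomes 1
  Position 3 ')': depth becomes 0
  Position 4 '(': depth becomes 1
  Position 5 '(': depth becomes 2
  Position 6 '(': depth becomes 3
  Position 7 '(': depth becomes 4
  Position 8 '(': depth becomes 5
  Position 9 '(': depth becomes 6
  Position 10 ')': depth becomes 5
  Position 11 ')': depth becomes 4
  Position 12 ')': depth becomes 3
  Position 13 ')': depth becomes 2
  Position 14 ')': depth becomes 1
  Position 15 ')': depth becomes 0
Maximum depth reached: 6

6


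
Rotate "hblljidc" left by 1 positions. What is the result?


Input: "hblljidc", rotate left by 1
First 1 characters: "h"
Remaining characters: "blljidc"
Concatenate remaining + first: "blljidc" + "h" = "blljidch"

blljidch


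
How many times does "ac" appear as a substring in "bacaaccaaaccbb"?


Searching for "ac" in "bacaaccaaaccbb"
Scanning each position:
  Position 0: "ba" => no
  Position 1: "ac" => MATCH
  Position 2: "ca" => no
  Position 3: "aa" => no
  Position 4: "ac" => MATCH
  Position 5: "cc" => no
  Position 6: "ca" => no
  Position 7: "aa" => no
  Position 8: "aa" => no
  Position 9: "ac" => MATCH
  Position 10: "cc" => no
  Position 11: "cb" => no
  Position 12: "bb" => no
Total occurrences: 3

3


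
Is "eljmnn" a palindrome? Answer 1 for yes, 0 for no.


Input: eljmnn
Reversed: nnmjle
  Compare pos 0 ('e') with pos 5 ('n'): MISMATCH
  Compare pos 1 ('l') with pos 4 ('n'): MISMATCH
  Compare pos 2 ('j') with pos 3 ('m'): MISMATCH
Result: not a palindrome

0


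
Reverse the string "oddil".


Input: oddil
Reading characters right to left:
  Position 4: 'l'
  Position 3: 'i'
  Position 2: 'd'
  Position 1: 'd'
  Position 0: 'o'
Reversed: liddo

liddo


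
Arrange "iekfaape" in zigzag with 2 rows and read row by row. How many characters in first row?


Zigzag "iekfaape" into 2 rows:
Placing characters:
  'i' => row 0
  'e' => row 1
  'k' => row 0
  'f' => row 1
  'a' => row 0
  'a' => row 1
  'p' => row 0
  'e' => row 1
Rows:
  Row 0: "ikap"
  Row 1: "efae"
First row length: 4

4


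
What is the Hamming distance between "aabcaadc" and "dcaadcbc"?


Comparing "aabcaadc" and "dcaadcbc" position by position:
  Position 0: 'a' vs 'd' => differ
  Position 1: 'a' vs 'c' => differ
  Position 2: 'b' vs 'a' => differ
  Position 3: 'c' vs 'a' => differ
  Position 4: 'a' vs 'd' => differ
  Position 5: 'a' vs 'c' => differ
  Position 6: 'd' vs 'b' => differ
  Position 7: 'c' vs 'c' => same
Total differences (Hamming distance): 7

7


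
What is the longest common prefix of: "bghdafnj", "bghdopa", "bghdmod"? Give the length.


Words: bghdafnj, bghdopa, bghdmod
  Position 0: all 'b' => match
  Position 1: all 'g' => match
  Position 2: all 'h' => match
  Position 3: all 'd' => match
  Position 4: ('a', 'o', 'm') => mismatch, stop
LCP = "bghd" (length 4)

4


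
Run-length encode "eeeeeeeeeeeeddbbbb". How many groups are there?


Input: eeeeeeeeeeeeddbbbb
Scanning for consecutive runs:
  Group 1: 'e' x 12 (positions 0-11)
  Group 2: 'd' x 2 (positions 12-13)
  Group 3: 'b' x 4 (positions 14-17)
Total groups: 3

3


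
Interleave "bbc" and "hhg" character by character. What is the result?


Interleaving "bbc" and "hhg":
  Position 0: 'b' from first, 'h' from second => "bh"
  Position 1: 'b' from first, 'h' from second => "bh"
  Position 2: 'c' from first, 'g' from second => "cg"
Result: bhbhcg

bhbhcg


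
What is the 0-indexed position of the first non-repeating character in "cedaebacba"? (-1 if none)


Input: cedaebacba
Character frequencies:
  'a': 3
  'b': 2
  'c': 2
  'd': 1
  'e': 2
Scanning left to right for freq == 1:
  Position 0 ('c'): freq=2, skip
  Position 1 ('e'): freq=2, skip
  Position 2 ('d'): unique! => answer = 2

2


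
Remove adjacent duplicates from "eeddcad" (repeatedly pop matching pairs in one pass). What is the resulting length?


Input: eeddcad
Stack-based adjacent duplicate removal:
  Read 'e': push. Stack: e
  Read 'e': matches stack top 'e' => pop. Stack: (empty)
  Read 'd': push. Stack: d
  Read 'd': matches stack top 'd' => pop. Stack: (empty)
  Read 'c': push. Stack: c
  Read 'a': push. Stack: ca
  Read 'd': push. Stack: cad
Final stack: "cad" (length 3)

3


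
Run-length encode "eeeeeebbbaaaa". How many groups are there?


Input: eeeeeebbbaaaa
Scanning for consecutive runs:
  Group 1: 'e' x 6 (positions 0-5)
  Group 2: 'b' x 3 (positions 6-8)
  Group 3: 'a' x 4 (positions 9-12)
Total groups: 3

3


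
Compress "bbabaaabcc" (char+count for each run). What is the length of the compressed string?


Input: bbabaaabcc
Runs:
  'b' x 2 => "b2"
  'a' x 1 => "a1"
  'b' x 1 => "b1"
  'a' x 3 => "a3"
  'b' x 1 => "b1"
  'c' x 2 => "c2"
Compressed: "b2a1b1a3b1c2"
Compressed length: 12

12


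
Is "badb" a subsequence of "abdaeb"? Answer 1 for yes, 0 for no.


Check if "badb" is a subsequence of "abdaeb"
Greedy scan:
  Position 0 ('a'): no match needed
  Position 1 ('b'): matches sub[0] = 'b'
  Position 2 ('d'): no match needed
  Position 3 ('a'): matches sub[1] = 'a'
  Position 4 ('e'): no match needed
  Position 5 ('b'): no match needed
Only matched 2/4 characters => not a subsequence

0


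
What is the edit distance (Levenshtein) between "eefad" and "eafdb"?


Computing edit distance: "eefad" -> "eafdb"
DP table:
           e    a    f    d    b
      0    1    2    3    4    5
  e   1    0    1    2    3    4
  e   2    1    1    2    3    4
  f   3    2    2    1    2    3
  a   4    3    2    2    2    3
  d   5    4    3    3    2    3
Edit distance = dp[5][5] = 3

3


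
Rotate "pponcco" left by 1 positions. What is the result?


Input: "pponcco", rotate left by 1
First 1 characters: "p"
Remaining characters: "poncco"
Concatenate remaining + first: "poncco" + "p" = "ponccop"

ponccop


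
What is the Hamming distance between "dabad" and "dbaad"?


Comparing "dabad" and "dbaad" position by position:
  Position 0: 'd' vs 'd' => same
  Position 1: 'a' vs 'b' => differ
  Position 2: 'b' vs 'a' => differ
  Position 3: 'a' vs 'a' => same
  Position 4: 'd' vs 'd' => same
Total differences (Hamming distance): 2

2


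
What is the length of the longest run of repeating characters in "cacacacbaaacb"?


Input: "cacacacbaaacb"
Scanning for longest run:
  Position 1 ('a'): new char, reset run to 1
  Position 2 ('c'): new char, reset run to 1
  Position 3 ('a'): new char, reset run to 1
  Position 4 ('c'): new char, reset run to 1
  Position 5 ('a'): new char, reset run to 1
  Position 6 ('c'): new char, reset run to 1
  Position 7 ('b'): new char, reset run to 1
  Position 8 ('a'): new char, reset run to 1
  Position 9 ('a'): continues run of 'a', length=2
  Position 10 ('a'): continues run of 'a', length=3
  Position 11 ('c'): new char, reset run to 1
  Position 12 ('b'): new char, reset run to 1
Longest run: 'a' with length 3

3


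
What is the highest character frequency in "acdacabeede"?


Input: acdacabeede
Character counts:
  'a': 3
  'b': 1
  'c': 2
  'd': 2
  'e': 3
Maximum frequency: 3

3


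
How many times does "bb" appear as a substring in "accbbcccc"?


Searching for "bb" in "accbbcccc"
Scanning each position:
  Position 0: "ac" => no
  Position 1: "cc" => no
  Position 2: "cb" => no
  Position 3: "bb" => MATCH
  Position 4: "bc" => no
  Position 5: "cc" => no
  Position 6: "cc" => no
  Position 7: "cc" => no
Total occurrences: 1

1


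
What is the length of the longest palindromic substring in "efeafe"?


Input: "efeafe"
Checking substrings for palindromes:
  [0:3] "efe" (len 3) => palindrome
Longest palindromic substring: "efe" with length 3

3


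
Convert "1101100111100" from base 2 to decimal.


Input: "1101100111100" in base 2
Positional expansion:
  Digit '1' (value 1) x 2^12 = 4096
  Digit '1' (value 1) x 2^11 = 2048
  Digit '0' (value 0) x 2^10 = 0
  Digit '1' (value 1) x 2^9 = 512
  Digit '1' (value 1) x 2^8 = 256
  Digit '0' (value 0) x 2^7 = 0
  Digit '0' (value 0) x 2^6 = 0
  Digit '1' (value 1) x 2^5 = 32
  Digit '1' (value 1) x 2^4 = 16
  Digit '1' (value 1) x 2^3 = 8
  Digit '1' (value 1) x 2^2 = 4
  Digit '0' (value 0) x 2^1 = 0
  Digit '0' (value 0) x 2^0 = 0
Sum = 6972

6972


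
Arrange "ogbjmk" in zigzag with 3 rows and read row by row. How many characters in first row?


Zigzag "ogbjmk" into 3 rows:
Placing characters:
  'o' => row 0
  'g' => row 1
  'b' => row 2
  'j' => row 1
  'm' => row 0
  'k' => row 1
Rows:
  Row 0: "om"
  Row 1: "gjk"
  Row 2: "b"
First row length: 2

2


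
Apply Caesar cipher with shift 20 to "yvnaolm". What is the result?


Caesar cipher: shift "yvnaolm" by 20
  'y' (pos 24) + 20 = pos 18 = 's'
  'v' (pos 21) + 20 = pos 15 = 'p'
  'n' (pos 13) + 20 = pos 7 = 'h'
  'a' (pos 0) + 20 = pos 20 = 'u'
  'o' (pos 14) + 20 = pos 8 = 'i'
  'l' (pos 11) + 20 = pos 5 = 'f'
  'm' (pos 12) + 20 = pos 6 = 'g'
Result: sphuifg

sphuifg


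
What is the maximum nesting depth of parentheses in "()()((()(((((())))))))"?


Input: "()()((()(((((())))))))"
Tracking depth:
  Position 0 '(': depth becomes 1
  Position 1 ')': depth becomes 0
  Position 2 '(': depth becomes 1
  Position 3 ')': depth becomes 0
  Position 4 '(': depth becomes 1
  Position 5 '(': depth becomes 2
  Position 6 '(': depth becomes 3
  Position 7 ')': depth becomes 2
  Position 8 '(': depth becomes 3
  Position 9 '(': depth becomes 4
  Position 10 '(': depth becomes 5
  Position 11 '(': depth becomes 6
  Position 12 '(': depth becomes 7
  Position 13 '(': depth becomes 8
  Position 14 ')': depth becomes 7
  Position 15 ')': depth becomes 6
  Position 16 ')': depth becomes 5
  Position 17 ')': depth becomes 4
  Position 18 ')': depth becomes 3
  Position 19 ')': depth becomes 2
  Position 20 ')': depth becomes 1
  Position 21 ')': depth becomes 0
Maximum depth reached: 8

8


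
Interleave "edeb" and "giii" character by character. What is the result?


Interleaving "edeb" and "giii":
  Position 0: 'e' from first, 'g' from second => "eg"
  Position 1: 'd' from first, 'i' from second => "di"
  Position 2: 'e' from first, 'i' from second => "ei"
  Position 3: 'b' from first, 'i' from second => "bi"
Result: egdieibi

egdieibi


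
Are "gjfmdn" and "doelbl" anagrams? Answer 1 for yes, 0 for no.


Strings: "gjfmdn", "doelbl"
Sorted first:  dfgjmn
Sorted second: bdello
Differ at position 0: 'd' vs 'b' => not anagrams

0


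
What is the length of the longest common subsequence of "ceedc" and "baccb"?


LCS of "ceedc" and "baccb"
DP table:
           b    a    c    c    b
      0    0    0    0    0    0
  c   0    0    0    1    1    1
  e   0    0    0    1    1    1
  e   0    0    0    1    1    1
  d   0    0    0    1    1    1
  c   0    0    0    1    2    2
LCS length = dp[5][5] = 2

2


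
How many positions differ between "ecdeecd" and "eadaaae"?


Comparing "ecdeecd" and "eadaaae" position by position:
  Position 0: 'e' vs 'e' => same
  Position 1: 'c' vs 'a' => DIFFER
  Position 2: 'd' vs 'd' => same
  Position 3: 'e' vs 'a' => DIFFER
  Position 4: 'e' vs 'a' => DIFFER
  Position 5: 'c' vs 'a' => DIFFER
  Position 6: 'd' vs 'e' => DIFFER
Positions that differ: 5

5


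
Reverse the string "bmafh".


Input: bmafh
Reading characters right to left:
  Position 4: 'h'
  Position 3: 'f'
  Position 2: 'a'
  Position 1: 'm'
  Position 0: 'b'
Reversed: hfamb

hfamb


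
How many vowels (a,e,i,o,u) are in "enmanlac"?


Input: enmanlac
Checking each character:
  'e' at position 0: vowel (running total: 1)
  'n' at position 1: consonant
  'm' at position 2: consonant
  'a' at position 3: vowel (running total: 2)
  'n' at position 4: consonant
  'l' at position 5: consonant
  'a' at position 6: vowel (running total: 3)
  'c' at position 7: consonant
Total vowels: 3

3


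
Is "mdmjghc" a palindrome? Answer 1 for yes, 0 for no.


Input: mdmjghc
Reversed: chgjmdm
  Compare pos 0 ('m') with pos 6 ('c'): MISMATCH
  Compare pos 1 ('d') with pos 5 ('h'): MISMATCH
  Compare pos 2 ('m') with pos 4 ('g'): MISMATCH
Result: not a palindrome

0


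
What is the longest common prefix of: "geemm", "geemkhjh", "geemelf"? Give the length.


Words: geemm, geemkhjh, geemelf
  Position 0: all 'g' => match
  Position 1: all 'e' => match
  Position 2: all 'e' => match
  Position 3: all 'm' => match
  Position 4: ('m', 'k', 'e') => mismatch, stop
LCP = "geem" (length 4)

4


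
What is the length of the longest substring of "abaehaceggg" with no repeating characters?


Input: "abaehaceggg"
Sliding window (track last position of each char):
  Position 0 ('a'): window [0,0] length 1 -- new best
  Position 1 ('b'): window [0,1] length 2 -- new best
  Position 2 ('a'): repeat (last at 0), move window start to 1
  Position 2 ('a'): window [1,2] length 2
  Position 3 ('e'): window [1,3] length 3 -- new best
  Position 4 ('h'): window [1,4] length 4 -- new best
  Position 5 ('a'): repeat (last at 2), move window start to 3
  Position 5 ('a'): window [3,5] length 3
  Position 6 ('c'): window [3,6] length 4
  Position 7 ('e'): repeat (last at 3), move window start to 4
  Position 7 ('e'): window [4,7] length 4
  Position 8 ('g'): window [4,8] length 5 -- new best
  Position 9 ('g'): repeat (last at 8), move window start to 9
  Position 9 ('g'): window [9,9] length 1
  Position 10 ('g'): repeat (last at 9), move window start to 10
  Position 10 ('g'): window [10,10] length 1
Longest substring with no repeats: "haceg" with length 5

5


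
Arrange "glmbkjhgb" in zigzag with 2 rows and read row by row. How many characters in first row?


Zigzag "glmbkjhgb" into 2 rows:
Placing characters:
  'g' => row 0
  'l' => row 1
  'm' => row 0
  'b' => row 1
  'k' => row 0
  'j' => row 1
  'h' => row 0
  'g' => row 1
  'b' => row 0
Rows:
  Row 0: "gmkhb"
  Row 1: "lbjg"
First row length: 5

5


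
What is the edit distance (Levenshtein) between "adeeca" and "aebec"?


Computing edit distance: "adeeca" -> "aebec"
DP table:
           a    e    b    e    c
      0    1    2    3    4    5
  a   1    0    1    2    3    4
  d   2    1    1    2    3    4
  e   3    2    1    2    2    3
  e   4    3    2    2    2    3
  c   5    4    3    3    3    2
  a   6    5    4    4    4    3
Edit distance = dp[6][5] = 3

3


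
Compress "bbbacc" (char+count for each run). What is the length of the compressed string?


Input: bbbacc
Runs:
  'b' x 3 => "b3"
  'a' x 1 => "a1"
  'c' x 2 => "c2"
Compressed: "b3a1c2"
Compressed length: 6

6


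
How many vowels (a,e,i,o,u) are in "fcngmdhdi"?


Input: fcngmdhdi
Checking each character:
  'f' at position 0: consonant
  'c' at position 1: consonant
  'n' at position 2: consonant
  'g' at position 3: consonant
  'm' at position 4: consonant
  'd' at position 5: consonant
  'h' at position 6: consonant
  'd' at position 7: consonant
  'i' at position 8: vowel (running total: 1)
Total vowels: 1

1


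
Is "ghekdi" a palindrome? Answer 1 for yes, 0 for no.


Input: ghekdi
Reversed: idkehg
  Compare pos 0 ('g') with pos 5 ('i'): MISMATCH
  Compare pos 1 ('h') with pos 4 ('d'): MISMATCH
  Compare pos 2 ('e') with pos 3 ('k'): MISMATCH
Result: not a palindrome

0


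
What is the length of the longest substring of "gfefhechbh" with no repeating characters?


Input: "gfefhechbh"
Sliding window (track last position of each char):
  Position 0 ('g'): window [0,0] length 1 -- new best
  Position 1 ('f'): window [0,1] length 2 -- new best
  Position 2 ('e'): window [0,2] length 3 -- new best
  Position 3 ('f'): repeat (last at 1), move window start to 2
  Position 3 ('f'): window [2,3] length 2
  Position 4 ('h'): window [2,4] length 3
  Position 5 ('e'): repeat (last at 2), move window start to 3
  Position 5 ('e'): window [3,5] length 3
  Position 6 ('c'): window [3,6] length 4 -- new best
  Position 7 ('h'): repeat (last at 4), move window start to 5
  Position 7 ('h'): window [5,7] length 3
  Position 8 ('b'): window [5,8] length 4
  Position 9 ('h'): repeat (last at 7), move window start to 8
  Position 9 ('h'): window [8,9] length 2
Longest substring with no repeats: "fhec" with length 4

4


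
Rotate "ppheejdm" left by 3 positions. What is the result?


Input: "ppheejdm", rotate left by 3
First 3 characters: "pph"
Remaining characters: "eejdm"
Concatenate remaining + first: "eejdm" + "pph" = "eejdmpph"

eejdmpph


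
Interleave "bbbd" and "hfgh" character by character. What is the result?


Interleaving "bbbd" and "hfgh":
  Position 0: 'b' from first, 'h' from second => "bh"
  Position 1: 'b' from first, 'f' from second => "bf"
  Position 2: 'b' from first, 'g' from second => "bg"
  Position 3: 'd' from first, 'h' from second => "dh"
Result: bhbfbgdh

bhbfbgdh


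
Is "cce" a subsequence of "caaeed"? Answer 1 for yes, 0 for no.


Check if "cce" is a subsequence of "caaeed"
Greedy scan:
  Position 0 ('c'): matches sub[0] = 'c'
  Position 1 ('a'): no match needed
  Position 2 ('a'): no match needed
  Position 3 ('e'): no match needed
  Position 4 ('e'): no match needed
  Position 5 ('d'): no match needed
Only matched 1/3 characters => not a subsequence

0


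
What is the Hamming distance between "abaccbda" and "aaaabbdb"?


Comparing "abaccbda" and "aaaabbdb" position by position:
  Position 0: 'a' vs 'a' => same
  Position 1: 'b' vs 'a' => differ
  Position 2: 'a' vs 'a' => same
  Position 3: 'c' vs 'a' => differ
  Position 4: 'c' vs 'b' => differ
  Position 5: 'b' vs 'b' => same
  Position 6: 'd' vs 'd' => same
  Position 7: 'a' vs 'b' => differ
Total differences (Hamming distance): 4

4


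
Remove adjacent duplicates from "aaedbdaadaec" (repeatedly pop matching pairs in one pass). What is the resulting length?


Input: aaedbdaadaec
Stack-based adjacent duplicate removal:
  Read 'a': push. Stack: a
  Read 'a': matches stack top 'a' => pop. Stack: (empty)
  Read 'e': push. Stack: e
  Read 'd': push. Stack: ed
  Read 'b': push. Stack: edb
  Read 'd': push. Stack: edbd
  Read 'a': push. Stack: edbda
  Read 'a': matches stack top 'a' => pop. Stack: edbd
  Read 'd': matches stack top 'd' => pop. Stack: edb
  Read 'a': push. Stack: edba
  Read 'e': push. Stack: edbae
  Read 'c': push. Stack: edbaec
Final stack: "edbaec" (length 6)

6


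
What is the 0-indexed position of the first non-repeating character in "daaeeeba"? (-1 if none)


Input: daaeeeba
Character frequencies:
  'a': 3
  'b': 1
  'd': 1
  'e': 3
Scanning left to right for freq == 1:
  Position 0 ('d'): unique! => answer = 0

0


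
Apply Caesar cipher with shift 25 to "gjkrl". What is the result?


Caesar cipher: shift "gjkrl" by 25
  'g' (pos 6) + 25 = pos 5 = 'f'
  'j' (pos 9) + 25 = pos 8 = 'i'
  'k' (pos 10) + 25 = pos 9 = 'j'
  'r' (pos 17) + 25 = pos 16 = 'q'
  'l' (pos 11) + 25 = pos 10 = 'k'
Result: fijqk

fijqk


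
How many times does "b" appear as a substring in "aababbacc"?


Searching for "b" in "aababbacc"
Scanning each position:
  Position 0: "a" => no
  Position 1: "a" => no
  Position 2: "b" => MATCH
  Position 3: "a" => no
  Position 4: "b" => MATCH
  Position 5: "b" => MATCH
  Position 6: "a" => no
  Position 7: "c" => no
  Position 8: "c" => no
Total occurrences: 3

3
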